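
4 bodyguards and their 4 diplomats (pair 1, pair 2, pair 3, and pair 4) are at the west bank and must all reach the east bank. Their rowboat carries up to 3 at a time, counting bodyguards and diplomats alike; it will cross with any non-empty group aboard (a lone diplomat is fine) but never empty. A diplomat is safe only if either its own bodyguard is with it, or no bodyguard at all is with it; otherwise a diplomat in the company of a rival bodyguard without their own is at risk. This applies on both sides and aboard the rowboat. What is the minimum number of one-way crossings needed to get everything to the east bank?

9

Counting alone: each trip to the east bank takes at most 3 across and each return brings at least 1 back, so after t trips out (and t−1 returns) at most 3t − (t−1) of the 8 are across; that first reaches 8 at t = 4, so at least 7 crossings are needed.
The safety rule pushes this higher. Following every safe sequence of crossings, the most of the 8 that can be at the east bank as the rowboat arrives there on crossing 7 is 7 — never all 8.
So no plan with fewer than 9 crossings exists, and this one achieves 9:
1. bodyguard 1 and diplomat 1 cross → the east bank.
2. bodyguard 1 crosses ← the west bank.
3. bodyguard 1, bodyguard 2, and diplomat 2 cross → the east bank.
4. bodyguard 1 and diplomat 1 cross ← the west bank.
5. bodyguard 1, bodyguard 3, and bodyguard 4 cross → the east bank.
6. diplomat 2 crosses ← the west bank.
7. diplomat 1 and diplomat 2 cross → the east bank.
8. diplomat 1 crosses ← the west bank.
9. diplomat 1, diplomat 3, and diplomat 4 cross → the east bank.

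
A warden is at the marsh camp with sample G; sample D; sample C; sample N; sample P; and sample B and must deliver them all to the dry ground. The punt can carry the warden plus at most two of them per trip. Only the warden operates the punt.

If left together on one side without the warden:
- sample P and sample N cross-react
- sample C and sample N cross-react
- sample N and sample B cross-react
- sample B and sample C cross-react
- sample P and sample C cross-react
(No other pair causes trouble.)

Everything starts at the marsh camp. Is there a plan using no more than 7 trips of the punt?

Counting alone: the warden can take at most 2 across per trip to the dry ground, so moving all 6 needs at least 3 loaded trips out, with a return between consecutive ones — at least 5 crossings.
The safety rule pushes this higher. Following every safe sequence of crossings, the most of the 6 that can be at the dry ground as the punt arrives there on crossings 5, 7 is 4, 5 respectively — never all 6.
So the move cannot be finished within 7 crossings. (The shortest complete plan takes 9:)
1. Warden goes to the dry ground with sample C and sample N.
2. Warden goes back to the marsh camp with sample C.
3. Warden goes to the dry ground with sample C and sample G.
4. Warden goes back to the marsh camp with sample C.
5. Warden goes to the dry ground with sample C and sample D.
6. Warden goes back to the marsh camp with sample C.
7. Warden goes to the dry ground with sample B and sample P.
8. Warden goes back to the marsh camp with sample N.
9. Warden goes to the dry ground with sample C and sample N.

No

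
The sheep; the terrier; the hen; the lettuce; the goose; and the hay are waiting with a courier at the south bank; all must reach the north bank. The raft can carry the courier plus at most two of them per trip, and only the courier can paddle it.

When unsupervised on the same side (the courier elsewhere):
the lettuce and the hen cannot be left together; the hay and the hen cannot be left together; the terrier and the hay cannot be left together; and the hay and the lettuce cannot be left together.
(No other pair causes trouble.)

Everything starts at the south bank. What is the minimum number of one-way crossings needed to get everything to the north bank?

Counting alone: the courier can take at most 2 across per trip to the north bank, so moving all 6 needs at least 3 loaded trips out, with a return between consecutive ones — at least 5 crossings.
The safety rule pushes this higher. Following every safe sequence of crossings, the most of the 6 that can be at the north bank as the raft arrives there on crossings 5, 7 is 4, 5 respectively — never all 6.
So no plan with fewer than 9 crossings exists, and this one achieves 9:
1. Courier goes to the north bank with the hay and the hen.  [the south bank: the goose, the lettuce, the sheep, the terrier | the north bank: the hay, the hen]
2. Courier goes back to the south bank with the hen.  [the south bank: the goose, the hen, the lettuce, the sheep, the terrier | the north bank: the hay]
3. Courier goes to the north bank with the hen and the sheep.  [the south bank: the goose, the lettuce, the terrier | the north bank: the hay, the hen, the sheep]
4. Courier goes back to the south bank with the hen.  [the south bank: the goose, the hen, the lettuce, the terrier | the north bank: the hay, the sheep]
5. Courier goes to the north bank with the hen and the terrier.  [the south bank: the goose, the lettuce | the north bank: the hay, the hen, the sheep, the terrier]
6. Courier goes back to the south bank with the hay.  [the south bank: the goose, the hay, the lettuce | the north bank: the hen, the sheep, the terrier]
7. Courier goes to the north bank with the goose and the lettuce.  [the south bank: the hay | the north bank: the goose, the hen, the lettuce, the sheep, the terrier]
8. Courier goes back to the south bank with the hen.  [the south bank: the hay, the hen | the north bank: the goose, the lettuce, the sheep, the terrier]
9. Courier goes to the north bank with the hay and the hen.  [the south bank: — | the north bank: the goose, the hay, the hen, the lettuce, the sheep, the terrier]

9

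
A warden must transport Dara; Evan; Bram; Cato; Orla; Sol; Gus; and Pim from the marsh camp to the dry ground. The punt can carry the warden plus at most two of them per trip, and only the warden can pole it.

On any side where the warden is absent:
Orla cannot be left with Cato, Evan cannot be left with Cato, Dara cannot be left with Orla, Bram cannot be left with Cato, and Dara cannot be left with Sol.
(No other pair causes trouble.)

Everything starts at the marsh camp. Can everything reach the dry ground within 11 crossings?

Yes

Yes — this plan uses 9 crossings (≤ 11):
1. Warden goes to the dry ground with Cato and Dara.  [the marsh camp: Bram, Evan, Gus, Orla, Pim, Sol | the dry ground: Cato, Dara]
2. Warden goes back to the marsh camp alone.  [the marsh camp: Bram, Evan, Gus, Orla, Pim, Sol | the dry ground: Cato, Dara]
3. Warden goes to the dry ground with Bram and Evan.  [the marsh camp: Gus, Orla, Pim, Sol | the dry ground: Bram, Cato, Dara, Evan]
4. Warden goes back to the marsh camp with Cato.  [the marsh camp: Cato, Gus, Orla, Pim, Sol | the dry ground: Bram, Dara, Evan]
5. Warden goes to the dry ground with Orla and Sol.  [the marsh camp: Cato, Gus, Pim | the dry ground: Bram, Dara, Evan, Orla, Sol]
6. Warden goes back to the marsh camp with Dara.  [the marsh camp: Cato, Dara, Gus, Pim | the dry ground: Bram, Evan, Orla, Sol]
7. Warden goes to the dry ground with Gus and Pim.  [the marsh camp: Cato, Dara | the dry ground: Bram, Evan, Gus, Orla, Pim, Sol]
8. Warden goes back to the marsh camp alone.  [the marsh camp: Cato, Dara | the dry ground: Bram, Evan, Gus, Orla, Pim, Sol]
9. Warden goes to the dry ground with Cato and Dara.  [the marsh camp: — | the dry ground: Bram, Cato, Dara, Evan, Gus, Orla, Pim, Sol]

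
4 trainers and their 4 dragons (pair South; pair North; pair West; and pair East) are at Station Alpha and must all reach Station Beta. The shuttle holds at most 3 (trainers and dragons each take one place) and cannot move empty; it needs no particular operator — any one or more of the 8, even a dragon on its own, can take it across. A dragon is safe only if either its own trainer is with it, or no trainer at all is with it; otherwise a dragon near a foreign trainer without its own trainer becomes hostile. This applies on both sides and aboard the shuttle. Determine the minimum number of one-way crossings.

Counting alone: each trip to Station Beta takes at most 3 across and each return brings at least 1 back, so after t trips out (and t−1 returns) at most 3t − (t−1) of the 8 are across; that first reaches 8 at t = 4, so at least 7 crossings are needed.
The safety rule pushes this higher. Following every safe sequence of crossings, the most of the 8 that can be at Station Beta as the shuttle arrives there on crossing 7 is 7 — never all 8.
So no plan with fewer than 9 crossings exists, and this one achieves 9:
1. dragon South and trainer South cross → Station Beta.
2. trainer South crosses ← Station Alpha.
3. dragon North, trainer North, and trainer South cross → Station Beta.
4. dragon South and trainer South cross ← Station Alpha.
5. trainer East, trainer South, and trainer West cross → Station Beta.
6. dragon North crosses ← Station Alpha.
7. dragon North and dragon South cross → Station Beta.
8. dragon South crosses ← Station Alpha.
9. dragon East, dragon South, and dragon West cross → Station Beta.

9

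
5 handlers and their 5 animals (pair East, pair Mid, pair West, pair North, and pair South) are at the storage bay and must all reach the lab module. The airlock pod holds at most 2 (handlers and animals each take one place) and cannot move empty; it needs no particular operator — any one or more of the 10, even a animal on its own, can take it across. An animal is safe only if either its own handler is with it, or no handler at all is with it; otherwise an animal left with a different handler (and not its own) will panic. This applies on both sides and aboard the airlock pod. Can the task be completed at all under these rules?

Following every safe sequence of crossings from the start, the most of the 10 that can be at the lab module as the airlock pod arrives there on crossings 1, 3, 5, 7 is 2, 3, 4, 5 respectively; the best ever achieved is 5 of 10.
From crossing 9 on, no configuration arises that was not already reachable earlier: only 82 distinct safe configurations (who is on which side, and where the airlock pod is) can ever be reached, none of them has everyone across, and every continuation just revisits them. So no valid plan exists.

No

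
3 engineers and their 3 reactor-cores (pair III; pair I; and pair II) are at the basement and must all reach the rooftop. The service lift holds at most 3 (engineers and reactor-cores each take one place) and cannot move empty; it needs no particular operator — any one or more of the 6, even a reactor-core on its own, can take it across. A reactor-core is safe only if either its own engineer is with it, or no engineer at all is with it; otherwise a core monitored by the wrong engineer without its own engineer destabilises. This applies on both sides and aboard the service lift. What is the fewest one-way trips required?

Counting alone: each trip to the rooftop takes at most 3 across and each return brings at least 1 back, so after t trips out (and t−1 returns) at most 3t − (t−1) of the 6 are across; that first reaches 6 at t = 3, so at least 5 crossings are needed.
The plan below uses exactly 5 crossings, so it is optimal:
1. engineer III and reactor-core III cross → the rooftop.
2. engineer III crosses ← the basement.
3. engineer I, engineer II, and engineer III cross → the rooftop.
4. reactor-core III crosses ← the basement.
5. reactor-core I, reactor-core II, and reactor-core III cross → the rooftop.

5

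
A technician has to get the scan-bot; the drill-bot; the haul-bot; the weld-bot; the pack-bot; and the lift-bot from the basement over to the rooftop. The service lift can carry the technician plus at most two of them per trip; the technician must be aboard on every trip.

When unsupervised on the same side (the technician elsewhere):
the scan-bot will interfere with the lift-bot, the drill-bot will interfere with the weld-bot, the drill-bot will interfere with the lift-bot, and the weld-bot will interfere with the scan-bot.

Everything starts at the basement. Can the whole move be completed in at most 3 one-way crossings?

Counting alone: the technician can take at most 2 across per trip to the rooftop, so moving all 6 needs at least 3 loaded trips out, with a return between consecutive ones — at least 5 crossings.
Since 3 < 5, 3 crossings cannot be enough. (The shortest complete plan in fact takes 5:)
1. Technician goes to the rooftop with the drill-bot and the scan-bot.  [the basement: the haul-bot, the lift-bot, the pack-bot, the weld-bot | the rooftop: the drill-bot, the scan-bot]
2. Technician goes back to the basement alone.  [the basement: the haul-bot, the lift-bot, the pack-bot, the weld-bot | the rooftop: the drill-bot, the scan-bot]
3. Technician goes to the rooftop with the haul-bot and the pack-bot.  [the basement: the lift-bot, the weld-bot | the rooftop: the drill-bot, the haul-bot, the pack-bot, the scan-bot]
4. Technician goes back to the basement alone.  [the basement: the lift-bot, the weld-bot | the rooftop: the drill-bot, the haul-bot, the pack-bot, the scan-bot]
5. Technician goes to the rooftop with the lift-bot and the weld-bot.  [the basement: — | the rooftop: the drill-bot, the haul-bot, the lift-bot, the pack-bot, the scan-bot, the weld-bot]

No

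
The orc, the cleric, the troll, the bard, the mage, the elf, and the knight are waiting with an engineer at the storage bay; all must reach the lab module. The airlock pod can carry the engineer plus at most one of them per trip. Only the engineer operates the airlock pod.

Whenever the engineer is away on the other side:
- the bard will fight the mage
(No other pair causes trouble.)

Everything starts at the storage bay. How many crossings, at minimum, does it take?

Counting alone: the engineer can take at most 1 across per trip to the lab module, so moving all 7 needs at least 7 loaded trips out, with a return between consecutive ones — at least 13 crossings.
The plan below uses exactly 13 crossings, so it is optimal:
1. Engineer goes to the lab module with the bard.
2. Engineer goes back to the storage bay alone.
3. Engineer goes to the lab module with the orc.
4. Engineer goes back to the storage bay alone.
5. Engineer goes to the lab module with the cleric.
6. Engineer goes back to the storage bay alone.
7. Engineer goes to the lab module with the troll.
8. Engineer goes back to the storage bay alone.
9. Engineer goes to the lab module with the elf.
10. Engineer goes back to the storage bay alone.
11. Engineer goes to the lab module with the knight.
12. Engineer goes back to the storage bay alone.
13. Engineer goes to the lab module with the mage.

13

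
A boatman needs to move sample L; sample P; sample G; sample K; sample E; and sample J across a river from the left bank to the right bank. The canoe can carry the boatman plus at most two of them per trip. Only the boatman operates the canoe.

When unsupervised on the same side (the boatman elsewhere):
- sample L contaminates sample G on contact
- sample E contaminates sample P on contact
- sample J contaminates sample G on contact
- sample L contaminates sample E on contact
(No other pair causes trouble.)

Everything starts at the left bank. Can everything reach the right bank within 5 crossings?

No

Counting alone: the boatman can take at most 2 across per trip to the right bank, so moving all 6 needs at least 3 loaded trips out, with a return between consecutive ones — at least 5 crossings.
The safety rule pushes this higher. Following every safe sequence of crossings, the most of the 6 that can be at the right bank as the canoe arrives there on crossing 5 is 5 — never all 6.
So the move cannot be finished within 5 crossings. (The shortest complete plan takes 7:)
1. Boatman goes to the right bank with sample E and sample G.
2. Boatman goes back to the left bank alone.
3. Boatman goes to the right bank with sample L and sample P.
4. Boatman goes back to the left bank with sample E and sample G.
5. Boatman goes to the right bank with sample J and sample K.
6. Boatman goes back to the left bank alone.
7. Boatman goes to the right bank with sample E and sample G.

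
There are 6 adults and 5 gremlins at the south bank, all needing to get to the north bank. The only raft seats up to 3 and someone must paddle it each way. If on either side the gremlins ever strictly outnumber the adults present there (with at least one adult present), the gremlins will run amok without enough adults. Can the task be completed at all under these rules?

Yes

1. 3 gremlins → the north bank.  (the south bank: 6A 2G; the north bank: 0A 3G)
2. 1 gremlin ← the south bank.  (the south bank: 6A 3G; the north bank: 0A 2G)
3. 3 adults → the north bank.  (the south bank: 3A 3G; the north bank: 3A 2G)
4. 1 adult ← the south bank.  (the south bank: 4A 3G; the north bank: 2A 2G)
5. 2 adults and 1 gremlin → the north bank.  (the south bank: 2A 2G; the north bank: 4A 3G)
6. 1 adult ← the south bank.  (the south bank: 3A 2G; the north bank: 3A 3G)
7. 2 adults and 1 gremlin → the north bank.  (the south bank: 1A 1G; the north bank: 5A 4G)
8. 1 adult ← the south bank.  (the south bank: 2A 1G; the north bank: 4A 4G)
9. 2 adults and 1 gremlin → the north bank.  (the south bank: 0A 0G; the north bank: 6A 5G)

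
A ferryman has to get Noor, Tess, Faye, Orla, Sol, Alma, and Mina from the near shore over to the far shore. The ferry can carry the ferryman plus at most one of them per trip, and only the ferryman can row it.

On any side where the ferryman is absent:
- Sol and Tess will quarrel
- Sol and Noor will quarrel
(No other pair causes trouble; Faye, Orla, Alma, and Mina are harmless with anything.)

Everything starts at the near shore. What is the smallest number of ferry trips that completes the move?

Counting alone: the ferryman can take at most 1 across per trip to the far shore, so moving all 7 needs at least 7 loaded trips out, with a return between consecutive ones — at least 13 crossings.
The safety rule pushes this higher. Following every safe sequence of crossings, the most of the 7 that can be at the far shore as the ferry arrives there on crossing 13 is 6 — never all 7.
So no plan with fewer than 15 crossings exists, and this one achieves 15:
1. Ferryman goes to the far shore with Sol.  [the near shore: Alma, Faye, Mina, Noor, Orla, Tess | the far shore: Sol]
2. Ferryman goes back to the near shore alone.  [the near shore: Alma, Faye, Mina, Noor, Orla, Tess | the far shore: Sol]
3. Ferryman goes to the far shore with Noor.  [the near shore: Alma, Faye, Mina, Orla, Tess | the far shore: Noor, Sol]
4. Ferryman goes back to the near shore with Sol.  [the near shore: Alma, Faye, Mina, Orla, Sol, Tess | the far shore: Noor]
5. Ferryman goes to the far shore with Tess.  [the near shore: Alma, Faye, Mina, Orla, Sol | the far shore: Noor, Tess]
6. Ferryman goes back to the near shore alone.  [the near shore: Alma, Faye, Mina, Orla, Sol | the far shore: Noor, Tess]
7. Ferryman goes to the far shore with Faye.  [the near shore: Alma, Mina, Orla, Sol | the far shore: Faye, Noor, Tess]
8. Ferryman goes back to the near shore alone.  [the near shore: Alma, Mina, Orla, Sol | the far shore: Faye, Noor, Tess]
9. Ferryman goes to the far shore with Orla.  [the near shore: Alma, Mina, Sol | the far shore: Faye, Noor, Orla, Tess]
10. Ferryman goes back to the near shore alone.  [the near shore: Alma, Mina, Sol | the far shore: Faye, Noor, Orla, Tess]
11. Ferryman goes to the far shore with Alma.  [the near shore: Mina, Sol | the far shore: Alma, Faye, Noor, Orla, Tess]
12. Ferryman goes back to the near shore alone.  [the near shore: Mina, Sol | the far shore: Alma, Faye, Noor, Orla, Tess]
13. Ferryman goes to the far shore with Mina.  [the near shore: Sol | the far shore: Alma, Faye, Mina, Noor, Orla, Tess]
14. Ferryman goes back to the near shore alone.  [the near shore: Sol | the far shore: Alma, Faye, Mina, Noor, Orla, Tess]
15. Ferryman goes to the far shore with Sol.  [the near shore: — | the far shore: Alma, Faye, Mina, Noor, Orla, Sol, Tess]

15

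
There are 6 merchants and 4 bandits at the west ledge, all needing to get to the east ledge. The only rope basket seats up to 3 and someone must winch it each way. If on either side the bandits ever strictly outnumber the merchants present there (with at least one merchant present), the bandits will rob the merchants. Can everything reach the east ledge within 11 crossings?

Yes

Yes — this plan uses 9 crossings (≤ 11):
1. 2 bandits → the east ledge.  (the west ledge: 6M 2B; the east ledge: 0M 2B)
2. 1 bandit ← the west ledge.  (the west ledge: 6M 3B; the east ledge: 0M 1B)
3. 3 bandits → the east ledge.  (the west ledge: 6M 0B; the east ledge: 0M 4B)
4. 1 bandit ← the west ledge.  (the west ledge: 6M 1B; the east ledge: 0M 3B)
5. 3 merchants → the east ledge.  (the west ledge: 3M 1B; the east ledge: 3M 3B)
6. 1 bandit ← the west ledge.  (the west ledge: 3M 2B; the east ledge: 3M 2B)
7. 1 merchant and 2 bandits → the east ledge.  (the west ledge: 2M 0B; the east ledge: 4M 4B)
8. 1 bandit ← the west ledge.  (the west ledge: 2M 1B; the east ledge: 4M 3B)
9. 2 merchants and 1 bandit → the east ledge.  (the west ledge: 0M 0B; the east ledge: 6M 4B)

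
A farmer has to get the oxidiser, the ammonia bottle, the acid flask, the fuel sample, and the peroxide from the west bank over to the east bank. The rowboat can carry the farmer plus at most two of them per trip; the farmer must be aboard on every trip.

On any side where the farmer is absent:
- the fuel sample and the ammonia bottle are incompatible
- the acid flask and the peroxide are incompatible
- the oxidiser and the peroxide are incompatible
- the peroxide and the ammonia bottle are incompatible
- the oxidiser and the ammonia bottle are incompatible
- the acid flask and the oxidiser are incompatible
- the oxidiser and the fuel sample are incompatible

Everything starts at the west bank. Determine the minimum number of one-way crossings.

impossible

Whatever the first load, the items left behind include a forbidden pair without the farmer. No opening move is safe, so no plan exists.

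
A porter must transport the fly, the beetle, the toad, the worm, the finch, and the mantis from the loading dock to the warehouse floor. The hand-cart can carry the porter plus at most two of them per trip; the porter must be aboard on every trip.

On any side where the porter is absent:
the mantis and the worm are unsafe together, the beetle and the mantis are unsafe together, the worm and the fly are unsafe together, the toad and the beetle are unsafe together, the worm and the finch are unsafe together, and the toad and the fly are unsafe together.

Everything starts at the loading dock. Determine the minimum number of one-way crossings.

Whatever the first load, the items left behind include a forbidden pair without the porter. No opening move is safe, so no plan exists.

impossible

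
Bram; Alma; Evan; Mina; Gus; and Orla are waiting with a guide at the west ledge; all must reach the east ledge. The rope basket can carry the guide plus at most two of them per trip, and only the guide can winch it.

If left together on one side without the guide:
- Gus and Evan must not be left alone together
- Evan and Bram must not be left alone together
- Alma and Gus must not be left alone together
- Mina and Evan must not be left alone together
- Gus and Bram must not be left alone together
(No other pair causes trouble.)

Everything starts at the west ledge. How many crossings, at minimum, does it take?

Counting alone: the guide can take at most 2 across per trip to the east ledge, so moving all 6 needs at least 3 loaded trips out, with a return between consecutive ones — at least 5 crossings.
The safety rule pushes this higher. Following every safe sequence of crossings, the most of the 6 that can be at the east ledge as the rope basket arrives there on crossings 5, 7 is 4, 5 respectively — never all 6.
So no plan with fewer than 9 crossings exists, and this one achieves 9:
1. Guide goes to the east ledge with Evan and Gus.
2. Guide goes back to the west ledge with Evan.
3. Guide goes to the east ledge with Bram and Mina.
4. Guide goes back to the west ledge with Bram.
5. Guide goes to the east ledge with Alma and Bram.
6. Guide goes back to the west ledge with Gus.
7. Guide goes to the east ledge with Evan and Orla.
8. Guide goes back to the west ledge with Evan.
9. Guide goes to the east ledge with Evan and Gus.

9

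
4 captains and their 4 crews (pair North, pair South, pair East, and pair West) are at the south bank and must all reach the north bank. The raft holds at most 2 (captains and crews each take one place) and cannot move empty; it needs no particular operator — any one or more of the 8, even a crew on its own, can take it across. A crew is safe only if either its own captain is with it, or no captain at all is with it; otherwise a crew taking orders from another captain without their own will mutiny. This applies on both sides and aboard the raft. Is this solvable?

Following every safe sequence of crossings from the start, the most of the 8 that can be at the north bank as the raft arrives there on crossings 1, 3, 5 is 2, 3, 4 respectively; the best ever achieved is 4 of 8.
From crossing 7 on, no configuration arises that was not already reachable earlier: only 44 distinct safe configurations (who is on which side, and where the raft is) can ever be reached, none of them has everyone across, and every continuation just revisits them. So no valid plan exists.

No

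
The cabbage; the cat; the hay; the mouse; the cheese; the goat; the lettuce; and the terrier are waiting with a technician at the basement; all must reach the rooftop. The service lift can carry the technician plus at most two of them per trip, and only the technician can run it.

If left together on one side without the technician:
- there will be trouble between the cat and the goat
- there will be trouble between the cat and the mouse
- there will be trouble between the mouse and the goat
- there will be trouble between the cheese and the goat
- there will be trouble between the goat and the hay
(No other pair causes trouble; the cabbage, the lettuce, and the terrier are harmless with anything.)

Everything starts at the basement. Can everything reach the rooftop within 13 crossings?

Yes

Yes — this plan uses 13 crossings (≤ 13):
1. Technician goes to the rooftop with the cat and the goat.  [the basement: the cabbage, the cheese, the hay, the lettuce, the mouse, the terrier | the rooftop: the cat, the goat]
2. Technician goes back to the basement with the cat.  [the basement: the cabbage, the cat, the cheese, the hay, the lettuce, the mouse, the terrier | the rooftop: the goat]
3. Technician goes to the rooftop with the cabbage and the cat.  [the basement: the cheese, the hay, the lettuce, the mouse, the terrier | the rooftop: the cabbage, the cat, the goat]
4. Technician goes back to the basement with the cat.  [the basement: the cat, the cheese, the hay, the lettuce, the mouse, the terrier | the rooftop: the cabbage, the goat]
5. Technician goes to the rooftop with the cat and the hay.  [the basement: the cheese, the lettuce, the mouse, the terrier | the rooftop: the cabbage, the cat, the goat, the hay]
6. Technician goes back to the basement with the goat.  [the basement: the cheese, the goat, the lettuce, the mouse, the terrier | the rooftop: the cabbage, the cat, the hay]
7. Technician goes to the rooftop with the cheese and the mouse.  [the basement: the goat, the lettuce, the terrier | the rooftop: the cabbage, the cat, the cheese, the hay, the mouse]
8. Technician goes back to the basement with the cat.  [the basement: the cat, the goat, the lettuce, the terrier | the rooftop: the cabbage, the cheese, the hay, the mouse]
9. Technician goes to the rooftop with the cat and the lettuce.  [the basement: the goat, the terrier | the rooftop: the cabbage, the cat, the cheese, the hay, the lettuce, the mouse]
10. Technician goes back to the basement with the cat.  [the basement: the cat, the goat, the terrier | the rooftop: the cabbage, the cheese, the hay, the lettuce, the mouse]
11. Technician goes to the rooftop with the cat and the terrier.  [the basement: the goat | the rooftop: the cabbage, the cat, the cheese, the hay, the lettuce, the mouse, the terrier]
12. Technician goes back to the basement with the cat.  [the basement: the cat, the goat | the rooftop: the cabbage, the cheese, the hay, the lettuce, the mouse, the terrier]
13. Technician goes to the rooftop with the cat and the goat.  [the basement: — | the rooftop: the cabbage, the cat, the cheese, the goat, the hay, the lettuce, the mouse, the terrier]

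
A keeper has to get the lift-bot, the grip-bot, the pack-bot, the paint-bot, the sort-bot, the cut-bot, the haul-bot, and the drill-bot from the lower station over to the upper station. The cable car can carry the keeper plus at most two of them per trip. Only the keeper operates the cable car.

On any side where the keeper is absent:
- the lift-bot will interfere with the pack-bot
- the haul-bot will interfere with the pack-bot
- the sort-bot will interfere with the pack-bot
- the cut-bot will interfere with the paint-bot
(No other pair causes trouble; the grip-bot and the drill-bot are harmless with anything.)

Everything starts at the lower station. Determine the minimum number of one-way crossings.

Counting alone: the keeper can take at most 2 across per trip to the upper station, so moving all 8 needs at least 4 loaded trips out, with a return between consecutive ones — at least 7 crossings.
The safety rule pushes this higher. Following every safe sequence of crossings, the most of the 8 that can be at the upper station as the cable car arrives there on crossing 7 is 7 — never all 8.
So no plan with fewer than 9 crossings exists, and this one achieves 9:
1. Keeper goes to the upper station with the pack-bot and the paint-bot.
2. Keeper goes back to the lower station alone.
3. Keeper goes to the upper station with the lift-bot.
4. Keeper goes back to the lower station with the pack-bot.
5. Keeper goes to the upper station with the haul-bot and the sort-bot.
6. Keeper goes back to the lower station alone.
7. Keeper goes to the upper station with the drill-bot and the grip-bot.
8. Keeper goes back to the lower station alone.
9. Keeper goes to the upper station with the cut-bot and the pack-bot.

9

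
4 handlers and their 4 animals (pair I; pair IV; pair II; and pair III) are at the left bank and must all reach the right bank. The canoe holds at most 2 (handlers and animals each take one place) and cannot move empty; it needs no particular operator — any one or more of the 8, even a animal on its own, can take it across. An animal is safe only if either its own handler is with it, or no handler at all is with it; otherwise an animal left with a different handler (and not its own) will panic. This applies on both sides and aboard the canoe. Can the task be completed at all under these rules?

No

Following every safe sequence of crossings from the start, the most of the 8 that can be at the right bank as the canoe arrives there on crossings 1, 3, 5 is 2, 3, 4 respectively; the best ever achieved is 4 of 8.
From crossing 7 on, no configuration arises that was not already reachable earlier: only 44 distinct safe configurations (who is on which side, and where the canoe is) can ever be reached, none of them has everyone across, and every continuation just revisits them. So no valid plan exists.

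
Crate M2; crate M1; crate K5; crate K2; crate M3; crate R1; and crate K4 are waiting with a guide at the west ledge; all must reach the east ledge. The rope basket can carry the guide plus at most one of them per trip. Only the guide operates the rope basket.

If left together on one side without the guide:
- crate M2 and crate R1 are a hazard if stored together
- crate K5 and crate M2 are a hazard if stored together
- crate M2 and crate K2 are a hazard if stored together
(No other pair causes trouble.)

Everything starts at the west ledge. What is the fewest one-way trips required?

impossible

Following every safe sequence of crossings from the start, the most of the 7 that can be at the east ledge as the rope basket arrives there on crossings 1, 3, 5, 7, 9 is 1, 2, 3, 4, 5 respectively; the best ever achieved is 5 of 7.
From crossing 11 on, no configuration arises that was not already reachable earlier: only 72 distinct safe configurations (who is on which side, and where the rope basket is) can ever be reached, none of them has everyone across, and every continuation just revisits them. So no valid plan exists.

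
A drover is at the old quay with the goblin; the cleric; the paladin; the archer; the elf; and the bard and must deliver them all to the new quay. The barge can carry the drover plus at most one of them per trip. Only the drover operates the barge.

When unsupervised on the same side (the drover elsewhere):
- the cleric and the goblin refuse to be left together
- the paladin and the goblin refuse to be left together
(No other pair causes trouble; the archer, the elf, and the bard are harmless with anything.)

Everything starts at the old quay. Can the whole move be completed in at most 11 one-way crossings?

Counting alone: the drover can take at most 1 across per trip to the new quay, so moving all 6 needs at least 6 loaded trips out, with a return between consecutive ones — at least 11 crossings.
The safety rule pushes this higher. Following every safe sequence of crossings, the most of the 6 that can be at the new quay as the barge arrives there on crossing 11 is 5 — never all 6.
So the move cannot be finished within 11 crossings. (The shortest complete plan takes 13:)
1. Drover goes to the new quay with the goblin.
2. Drover goes back to the old quay alone.
3. Drover goes to the new quay with the cleric.
4. Drover goes back to the old quay with the goblin.
5. Drover goes to the new quay with the paladin.
6. Drover goes back to the old quay alone.
7. Drover goes to the new quay with the archer.
8. Drover goes back to the old quay alone.
9. Drover goes to the new quay with the elf.
10. Drover goes back to the old quay alone.
11. Drover goes to the new quay with the bard.
12. Drover goes back to the old quay alone.
13. Drover goes to the new quay with the goblin.

No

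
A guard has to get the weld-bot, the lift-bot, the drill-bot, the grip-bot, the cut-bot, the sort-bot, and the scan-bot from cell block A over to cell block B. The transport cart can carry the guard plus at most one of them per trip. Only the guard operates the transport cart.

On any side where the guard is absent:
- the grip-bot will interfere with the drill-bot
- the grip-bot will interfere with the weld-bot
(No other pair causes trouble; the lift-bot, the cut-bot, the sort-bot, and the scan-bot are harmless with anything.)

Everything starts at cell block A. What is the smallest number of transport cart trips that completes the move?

15

Counting alone: the guard can take at most 1 across per trip to cell block B, so moving all 7 needs at least 7 loaded trips out, with a return between consecutive ones — at least 13 crossings.
The safety rule pushes this higher. Following every safe sequence of crossings, the most of the 7 that can be at cell block B as the transport cart arrives there on crossing 13 is 6 — never all 7.
So no plan with fewer than 15 crossings exists, and this one achieves 15:
1. Guard goes to cell block B with the grip-bot.
2. Guard goes back to cell block A alone.
3. Guard goes to cell block B with the weld-bot.
4. Guard goes back to cell block A with the grip-bot.
5. Guard goes to cell block B with the drill-bot.
6. Guard goes back to cell block A alone.
7. Guard goes to cell block B with the lift-bot.
8. Guard goes back to cell block A alone.
9. Guard goes to cell block B with the cut-bot.
10. Guard goes back to cell block A alone.
11. Guard goes to cell block B with the sort-bot.
12. Guard goes back to cell block A alone.
13. Guard goes to cell block B with the scan-bot.
14. Guard goes back to cell block A alone.
15. Guard goes to cell block B with the grip-bot.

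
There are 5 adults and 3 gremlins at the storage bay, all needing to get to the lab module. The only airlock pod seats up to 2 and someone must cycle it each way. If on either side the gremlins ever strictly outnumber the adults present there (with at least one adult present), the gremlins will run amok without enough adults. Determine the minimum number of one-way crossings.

13

Counting alone: each trip to the lab module takes at most 2 across and each return brings at least 1 back, so after t trips out (and t−1 returns) at most 2t − (t−1) of the 8 are across; that first reaches 8 at t = 7, so at least 13 crossings are needed.
The plan below uses exactly 13 crossings, so it is optimal:
1. 2 gremlins → the lab module.  (the storage bay: 5A 1G; the lab module: 0A 2G)
2. 1 gremlin ← the storage bay.  (the storage bay: 5A 2G; the lab module: 0A 1G)
3. 2 gremlins → the lab module.  (the storage bay: 5A 0G; the lab module: 0A 3G)
4. 1 gremlin ← the storage bay.  (the storage bay: 5A 1G; the lab module: 0A 2G)
5. 2 adults → the lab module.  (the storage bay: 3A 1G; the lab module: 2A 2G)
6. 1 gremlin ← the storage bay.  (the storage bay: 3A 2G; the lab module: 2A 1G)
7. 1 adult and 1 gremlin → the lab module.  (the storage bay: 2A 1G; the lab module: 3A 2G)
8. 1 gremlin ← the storage bay.  (the storage bay: 2A 2G; the lab module: 3A 1G)
9. 2 gremlins → the lab module.  (the storage bay: 2A 0G; the lab module: 3A 3G)
10. 1 gremlin ← the storage bay.  (the storage bay: 2A 1G; the lab module: 3A 2G)
11. 1 adult and 1 gremlin → the lab module.  (the storage bay: 1A 0G; the lab module: 4A 3G)
12. 1 gremlin ← the storage bay.  (the storage bay: 1A 1G; the lab module: 4A 2G)
13. 1 adult and 1 gremlin → the lab module.  (the storage bay: 0A 0G; the lab module: 5A 3G)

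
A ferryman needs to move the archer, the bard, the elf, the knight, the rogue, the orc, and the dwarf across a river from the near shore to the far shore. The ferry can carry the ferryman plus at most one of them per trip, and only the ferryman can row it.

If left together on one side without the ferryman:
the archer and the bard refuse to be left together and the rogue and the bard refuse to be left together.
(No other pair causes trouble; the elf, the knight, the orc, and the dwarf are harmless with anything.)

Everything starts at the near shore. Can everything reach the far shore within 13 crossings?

Counting alone: the ferryman can take at most 1 across per trip to the far shore, so moving all 7 needs at least 7 loaded trips out, with a return between consecutive ones — at least 13 crossings.
The safety rule pushes this higher. Following every safe sequence of crossings, the most of the 7 that can be at the far shore as the ferry arrives there on crossing 13 is 6 — never all 7.
So the move cannot be finished within 13 crossings. (The shortest complete plan takes 15:)
1. Ferryman goes to the far shore with the bard.  [the near shore: the archer, the dwarf, the elf, the knight, the orc, the rogue | the far shore: the bard]
2. Ferryman goes back to the near shore alone.  [the near shore: the archer, the dwarf, the elf, the knight, the orc, the rogue | the far shore: the bard]
3. Ferryman goes to the far shore with the archer.  [the near shore: the dwarf, the elf, the knight, the orc, the rogue | the far shore: the archer, the bard]
4. Ferryman goes back to the near shore with the bard.  [the near shore: the bard, the dwarf, the elf, the knight, the orc, the rogue | the far shore: the archer]
5. Ferryman goes to the far shore with the rogue.  [the near shore: the bard, the dwarf, the elf, the knight, the orc | the far shore: the archer, the rogue]
6. Ferryman goes back to the near shore alone.  [the near shore: the bard, the dwarf, the elf, the knight, the orc | the far shore: the archer, the rogue]
7. Ferryman goes to the far shore with the elf.  [the near shore: the bard, the dwarf, the knight, the orc | the far shore: the archer, the elf, the rogue]
8. Ferryman goes back to the near shore alone.  [the near shore: the bard, the dwarf, the knight, the orc | the far shore: the archer, the elf, the rogue]
9. Ferryman goes to the far shore with the knight.  [the near shore: the bard, the dwarf, the orc | the far shore: the archer, the elf, the knight, the rogue]
10. Ferryman goes back to the near shore alone.  [the near shore: the bard, the dwarf, the orc | the far shore: the archer, the elf, the knight, the rogue]
11. Ferryman goes to the far shore with the orc.  [the near shore: the bard, the dwarf | the far shore: the archer, the elf, the knight, the orc, the rogue]
12. Ferryman goes back to the near shore alone.  [the near shore: the bard, the dwarf | the far shore: the archer, the elf, the knight, the orc, the rogue]
13. Ferryman goes to the far shore with the dwarf.  [the near shore: the bard | the far shore: the archer, the dwarf, the elf, the knight, the orc, the rogue]
14. Ferryman goes back to the near shore alone.  [the near shore: the bard | the far shore: the archer, the dwarf, the elf, the knight, the orc, the rogue]
15. Ferryman goes to the far shore with the bard.  [the near shore: — | the far shore: the archer, the bard, the dwarf, the elf, the knight, the orc, the rogue]

No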